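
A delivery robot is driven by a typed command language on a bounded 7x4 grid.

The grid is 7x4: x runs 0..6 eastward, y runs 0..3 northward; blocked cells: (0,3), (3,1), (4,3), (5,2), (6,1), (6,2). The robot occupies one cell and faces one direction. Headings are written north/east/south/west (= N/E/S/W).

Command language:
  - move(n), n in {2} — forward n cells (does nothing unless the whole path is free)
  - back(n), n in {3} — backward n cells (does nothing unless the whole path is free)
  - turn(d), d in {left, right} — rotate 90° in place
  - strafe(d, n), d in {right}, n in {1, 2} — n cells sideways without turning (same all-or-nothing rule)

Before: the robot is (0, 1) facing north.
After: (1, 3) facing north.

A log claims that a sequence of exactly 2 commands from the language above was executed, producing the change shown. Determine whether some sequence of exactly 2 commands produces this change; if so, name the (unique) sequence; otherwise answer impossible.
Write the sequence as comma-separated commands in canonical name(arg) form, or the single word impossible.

key: running move(2) before strafe(right, 1) would end elsewhere — order is forced
t0: (0, 1) facing north
[1] after strafe(right, 1): (1, 1) facing north
[2] after move(2): (1, 3) facing north
no other 2-command option fits: unique.

strafe(right, 1), move(2)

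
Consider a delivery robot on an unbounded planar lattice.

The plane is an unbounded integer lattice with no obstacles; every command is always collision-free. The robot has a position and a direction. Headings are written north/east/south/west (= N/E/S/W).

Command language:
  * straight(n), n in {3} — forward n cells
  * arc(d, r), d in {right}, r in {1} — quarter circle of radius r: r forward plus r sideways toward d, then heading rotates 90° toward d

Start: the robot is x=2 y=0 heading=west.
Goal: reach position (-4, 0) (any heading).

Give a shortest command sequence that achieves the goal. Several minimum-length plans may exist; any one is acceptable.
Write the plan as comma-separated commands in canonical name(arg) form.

t0: x=2 y=0 heading=west
t=1 straight(3) ⇒ x=-1 y=0 heading=west
t=2 straight(3) ⇒ x=-4 y=0 heading=west
nothing shorter than 2 reaches the goal.

straight(3), straight(3)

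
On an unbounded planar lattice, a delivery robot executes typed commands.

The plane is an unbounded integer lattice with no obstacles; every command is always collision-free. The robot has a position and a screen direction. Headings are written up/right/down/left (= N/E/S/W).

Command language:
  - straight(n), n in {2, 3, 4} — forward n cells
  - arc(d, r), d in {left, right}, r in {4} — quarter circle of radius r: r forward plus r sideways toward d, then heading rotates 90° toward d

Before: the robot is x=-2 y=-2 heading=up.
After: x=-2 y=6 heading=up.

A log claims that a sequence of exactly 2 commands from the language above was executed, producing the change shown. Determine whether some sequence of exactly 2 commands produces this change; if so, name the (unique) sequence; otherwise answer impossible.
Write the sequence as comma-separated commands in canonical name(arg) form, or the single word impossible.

key: heading stays N — no command in the sequence turns
start: x=-2 y=-2 heading=up
step 1 (straight(4)): x=-2 y=2 heading=up
step 2 (straight(4)): x=-2 y=6 heading=up
no rival 2-sequence matches.

straight(4), straight(4)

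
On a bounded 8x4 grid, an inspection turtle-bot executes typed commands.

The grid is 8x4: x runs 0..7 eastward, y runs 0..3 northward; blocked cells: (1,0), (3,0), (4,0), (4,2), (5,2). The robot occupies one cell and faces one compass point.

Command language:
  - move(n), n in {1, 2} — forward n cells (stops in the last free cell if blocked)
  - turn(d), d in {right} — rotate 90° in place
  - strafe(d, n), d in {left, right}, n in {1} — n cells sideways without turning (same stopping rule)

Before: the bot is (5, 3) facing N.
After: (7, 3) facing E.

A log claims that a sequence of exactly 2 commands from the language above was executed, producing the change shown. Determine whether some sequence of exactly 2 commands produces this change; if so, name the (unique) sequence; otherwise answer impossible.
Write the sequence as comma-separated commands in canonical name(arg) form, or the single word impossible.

turn(right), move(2)

key: running move(2) before turn(right) would end elsewhere — order is forced
begin: (5, 3) facing N
[1] after turn(right): (5, 3) facing E
[2] after move(2): (7, 3) facing E
uniquely the one of 25 2-step routes that fits.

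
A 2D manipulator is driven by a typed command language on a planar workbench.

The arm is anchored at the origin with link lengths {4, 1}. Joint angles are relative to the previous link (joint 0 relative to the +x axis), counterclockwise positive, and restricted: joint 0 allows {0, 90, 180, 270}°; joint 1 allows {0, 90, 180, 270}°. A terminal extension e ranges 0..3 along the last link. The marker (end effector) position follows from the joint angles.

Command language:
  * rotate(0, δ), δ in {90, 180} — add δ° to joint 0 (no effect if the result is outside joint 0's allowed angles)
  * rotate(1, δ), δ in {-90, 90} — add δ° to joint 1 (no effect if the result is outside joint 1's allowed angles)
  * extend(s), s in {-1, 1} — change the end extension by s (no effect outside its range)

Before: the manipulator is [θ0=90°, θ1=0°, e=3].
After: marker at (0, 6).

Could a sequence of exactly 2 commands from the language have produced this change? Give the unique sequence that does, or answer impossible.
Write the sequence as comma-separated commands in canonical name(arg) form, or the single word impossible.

extend(-1), extend(-1)

initial: [θ0=90°, θ1=0°, e=3]
[1] after extend(-1): [θ0=90°, θ1=0°, e=2]
[2] after extend(-1): [θ0=90°, θ1=0°, e=1]
no rival 2-sequence matches.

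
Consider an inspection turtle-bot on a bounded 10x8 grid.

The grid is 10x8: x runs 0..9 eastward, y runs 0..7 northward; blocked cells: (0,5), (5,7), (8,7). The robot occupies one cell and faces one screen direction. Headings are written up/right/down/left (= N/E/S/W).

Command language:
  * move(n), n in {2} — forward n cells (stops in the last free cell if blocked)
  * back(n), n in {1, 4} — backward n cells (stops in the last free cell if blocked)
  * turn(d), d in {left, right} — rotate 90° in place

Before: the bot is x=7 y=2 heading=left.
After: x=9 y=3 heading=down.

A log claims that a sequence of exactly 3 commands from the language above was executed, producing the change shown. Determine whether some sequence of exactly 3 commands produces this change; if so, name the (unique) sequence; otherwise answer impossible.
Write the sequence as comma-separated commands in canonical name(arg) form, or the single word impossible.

key: cell and facing (now S) both changed — the 3 commands mix motion and turning
begin: x=7 y=2 heading=left
1. back(4) → x=9 y=2 heading=left
2. turn(left) → x=9 y=2 heading=down
3. back(1) → x=9 y=3 heading=down
no other 3-command option fits: unique.

back(4), turn(left), back(1)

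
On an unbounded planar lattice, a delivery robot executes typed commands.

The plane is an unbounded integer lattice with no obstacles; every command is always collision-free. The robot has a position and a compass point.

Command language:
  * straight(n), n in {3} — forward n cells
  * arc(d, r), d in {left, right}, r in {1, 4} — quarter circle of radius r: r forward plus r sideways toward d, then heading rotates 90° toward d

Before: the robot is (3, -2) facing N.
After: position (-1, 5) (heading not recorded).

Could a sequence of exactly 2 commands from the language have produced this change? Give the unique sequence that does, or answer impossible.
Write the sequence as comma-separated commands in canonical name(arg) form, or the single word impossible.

straight(3), arc(left, 4)

key: running arc(left, 4) before straight(3) would end elsewhere — order is forced
start: (3, -2) facing N
step 1 (straight(3)): (3, 1) facing N
step 2 (arc(left, 4)): (-1, 5) facing W
no rival 2-sequence matches.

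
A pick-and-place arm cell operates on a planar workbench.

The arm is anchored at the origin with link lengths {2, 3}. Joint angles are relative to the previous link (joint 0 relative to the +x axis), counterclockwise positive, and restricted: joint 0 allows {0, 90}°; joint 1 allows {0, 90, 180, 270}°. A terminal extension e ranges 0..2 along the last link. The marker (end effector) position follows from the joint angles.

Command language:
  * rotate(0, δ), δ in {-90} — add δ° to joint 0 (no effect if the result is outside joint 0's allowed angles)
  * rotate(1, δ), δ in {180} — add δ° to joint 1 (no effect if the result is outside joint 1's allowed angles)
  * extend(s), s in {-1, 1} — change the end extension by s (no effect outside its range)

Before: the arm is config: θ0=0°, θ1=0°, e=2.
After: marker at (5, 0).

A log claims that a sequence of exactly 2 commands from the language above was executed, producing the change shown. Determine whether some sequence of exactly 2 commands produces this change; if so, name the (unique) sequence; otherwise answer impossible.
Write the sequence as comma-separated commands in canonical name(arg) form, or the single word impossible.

extend(-1), extend(-1)

start: config: θ0=0°, θ1=0°, e=2
t=1 extend(-1) ⇒ config: θ0=0°, θ1=0°, e=1
t=2 extend(-1) ⇒ config: θ0=0°, θ1=0°, e=0
no other 2-command option fits: unique.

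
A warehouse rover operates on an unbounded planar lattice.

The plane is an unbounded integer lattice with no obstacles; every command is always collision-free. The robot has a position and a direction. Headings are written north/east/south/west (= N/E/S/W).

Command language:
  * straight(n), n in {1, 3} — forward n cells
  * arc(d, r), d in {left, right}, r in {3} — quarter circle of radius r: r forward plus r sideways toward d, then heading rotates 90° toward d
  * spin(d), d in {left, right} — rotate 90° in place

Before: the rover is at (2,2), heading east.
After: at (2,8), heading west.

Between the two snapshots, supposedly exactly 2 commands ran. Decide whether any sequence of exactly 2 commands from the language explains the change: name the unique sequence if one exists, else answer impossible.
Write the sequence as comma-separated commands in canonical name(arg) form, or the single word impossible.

key: cell and facing (now W) both changed — the 2 commands mix motion and turning
initial: at (2,2), heading east
[1] after arc(left, 3): at (5,5), heading north
[2] after arc(left, 3): at (2,8), heading west
no rival 2-sequence matches.

arc(left, 3), arc(left, 3)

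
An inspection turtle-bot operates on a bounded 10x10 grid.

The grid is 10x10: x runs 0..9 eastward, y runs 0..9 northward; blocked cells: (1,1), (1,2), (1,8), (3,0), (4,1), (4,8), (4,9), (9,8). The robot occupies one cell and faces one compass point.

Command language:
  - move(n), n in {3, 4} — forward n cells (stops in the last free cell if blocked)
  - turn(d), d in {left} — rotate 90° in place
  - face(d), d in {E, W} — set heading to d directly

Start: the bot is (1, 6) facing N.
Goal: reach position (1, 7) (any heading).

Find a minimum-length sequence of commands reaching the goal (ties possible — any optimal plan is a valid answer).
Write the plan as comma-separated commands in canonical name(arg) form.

from: (1, 6) facing N
[1] after move(3): (1, 7) facing N
minimal: 1 command(s), checked below 1.

move(3)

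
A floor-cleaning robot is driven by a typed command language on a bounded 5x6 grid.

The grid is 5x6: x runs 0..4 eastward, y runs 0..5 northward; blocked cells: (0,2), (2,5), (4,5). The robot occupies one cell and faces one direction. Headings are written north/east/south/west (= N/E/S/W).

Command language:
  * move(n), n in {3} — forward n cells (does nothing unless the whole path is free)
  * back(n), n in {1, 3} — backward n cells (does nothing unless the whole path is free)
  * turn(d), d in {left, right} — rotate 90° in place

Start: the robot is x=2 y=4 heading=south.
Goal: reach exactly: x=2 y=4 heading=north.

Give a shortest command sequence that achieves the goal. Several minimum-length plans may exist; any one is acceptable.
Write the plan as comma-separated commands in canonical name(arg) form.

initial: x=2 y=4 heading=south
step 1 (turn(left)): x=2 y=4 heading=east
step 2 (turn(left)): x=2 y=4 heading=north
no 1-step plan works, so 2 is optimal.

turn(left), turn(left)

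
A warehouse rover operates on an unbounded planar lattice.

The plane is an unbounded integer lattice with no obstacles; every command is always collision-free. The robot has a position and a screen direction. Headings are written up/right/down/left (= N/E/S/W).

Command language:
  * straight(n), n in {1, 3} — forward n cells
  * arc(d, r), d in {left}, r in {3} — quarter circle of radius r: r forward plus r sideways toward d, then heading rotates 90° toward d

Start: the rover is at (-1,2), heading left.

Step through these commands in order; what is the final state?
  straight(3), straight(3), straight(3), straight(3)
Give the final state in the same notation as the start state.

at (-13,2), heading left

t0: at (-1,2), heading left
t=1 straight(3) ⇒ at (-4,2), heading left
t=2 straight(3) ⇒ at (-7,2), heading left
t=3 straight(3) ⇒ at (-10,2), heading left
t=4 straight(3) ⇒ at (-13,2), heading left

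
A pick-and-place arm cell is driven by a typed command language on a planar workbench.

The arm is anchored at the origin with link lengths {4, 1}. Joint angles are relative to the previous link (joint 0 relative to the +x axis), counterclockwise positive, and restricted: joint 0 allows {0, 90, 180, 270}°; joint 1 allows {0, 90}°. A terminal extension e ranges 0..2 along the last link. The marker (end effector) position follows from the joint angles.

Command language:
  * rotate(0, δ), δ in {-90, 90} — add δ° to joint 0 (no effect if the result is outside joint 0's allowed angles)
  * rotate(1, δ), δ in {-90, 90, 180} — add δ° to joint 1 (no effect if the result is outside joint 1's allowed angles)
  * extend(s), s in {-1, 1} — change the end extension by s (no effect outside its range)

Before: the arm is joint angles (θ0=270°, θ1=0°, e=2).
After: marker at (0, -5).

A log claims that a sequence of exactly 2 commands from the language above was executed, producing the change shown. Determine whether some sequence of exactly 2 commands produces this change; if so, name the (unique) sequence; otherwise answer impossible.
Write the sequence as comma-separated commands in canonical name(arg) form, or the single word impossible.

start: joint angles (θ0=270°, θ1=0°, e=2)
step 1 (extend(-1)): joint angles (θ0=270°, θ1=0°, e=1)
step 2 (extend(-1)): joint angles (θ0=270°, θ1=0°, e=0)
no rival 2-sequence matches.

extend(-1), extend(-1)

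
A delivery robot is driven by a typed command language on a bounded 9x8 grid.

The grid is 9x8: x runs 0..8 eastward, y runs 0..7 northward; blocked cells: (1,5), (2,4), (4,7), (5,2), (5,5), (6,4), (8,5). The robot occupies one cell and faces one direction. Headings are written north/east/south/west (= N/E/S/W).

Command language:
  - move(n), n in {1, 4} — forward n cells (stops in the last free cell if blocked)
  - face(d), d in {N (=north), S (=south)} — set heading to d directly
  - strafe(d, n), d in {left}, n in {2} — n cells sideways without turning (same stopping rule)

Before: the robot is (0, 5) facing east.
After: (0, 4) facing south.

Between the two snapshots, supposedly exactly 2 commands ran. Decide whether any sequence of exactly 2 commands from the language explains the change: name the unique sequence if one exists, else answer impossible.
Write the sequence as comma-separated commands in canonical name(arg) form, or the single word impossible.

face(S), move(1)

key: cell and facing (now S) both changed — the 2 commands mix motion and turning
t0: (0, 5) facing east
step 1 (face(S)): (0, 5) facing south
step 2 (move(1)): (0, 4) facing south
no rival 2-sequence matches.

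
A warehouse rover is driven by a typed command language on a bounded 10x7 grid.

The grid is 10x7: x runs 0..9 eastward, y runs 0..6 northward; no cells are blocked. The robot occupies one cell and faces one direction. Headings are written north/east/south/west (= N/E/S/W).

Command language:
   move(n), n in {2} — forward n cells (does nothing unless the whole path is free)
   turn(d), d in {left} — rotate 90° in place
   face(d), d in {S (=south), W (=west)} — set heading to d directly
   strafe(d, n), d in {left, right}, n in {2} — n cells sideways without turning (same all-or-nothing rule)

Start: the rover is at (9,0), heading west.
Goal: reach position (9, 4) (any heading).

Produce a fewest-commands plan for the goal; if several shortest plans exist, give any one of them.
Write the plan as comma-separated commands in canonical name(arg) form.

initial: at (9,0), heading west
[1] after strafe(right, 2): at (9,2), heading west
[2] after strafe(right, 2): at (9,4), heading west
no 1-step plan works, so 2 is optimal.

strafe(right, 2), strafe(right, 2)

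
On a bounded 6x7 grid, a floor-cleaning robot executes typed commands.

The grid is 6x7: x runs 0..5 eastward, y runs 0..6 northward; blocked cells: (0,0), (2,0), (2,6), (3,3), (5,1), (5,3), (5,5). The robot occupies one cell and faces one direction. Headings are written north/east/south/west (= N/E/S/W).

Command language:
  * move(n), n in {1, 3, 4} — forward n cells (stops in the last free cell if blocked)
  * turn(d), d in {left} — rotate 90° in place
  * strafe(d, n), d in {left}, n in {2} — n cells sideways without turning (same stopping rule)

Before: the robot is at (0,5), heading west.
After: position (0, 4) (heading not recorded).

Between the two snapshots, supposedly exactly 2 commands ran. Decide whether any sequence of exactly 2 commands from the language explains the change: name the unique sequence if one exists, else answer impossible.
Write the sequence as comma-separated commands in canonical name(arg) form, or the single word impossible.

turn(left), move(1)

key: order matters: swapping turn(left) and move(1) lands elsewhere
begin: at (0,5), heading west
[1] after turn(left): at (0,5), heading south
[2] after move(1): at (0,4), heading south
all 25 alternatives checked — unique.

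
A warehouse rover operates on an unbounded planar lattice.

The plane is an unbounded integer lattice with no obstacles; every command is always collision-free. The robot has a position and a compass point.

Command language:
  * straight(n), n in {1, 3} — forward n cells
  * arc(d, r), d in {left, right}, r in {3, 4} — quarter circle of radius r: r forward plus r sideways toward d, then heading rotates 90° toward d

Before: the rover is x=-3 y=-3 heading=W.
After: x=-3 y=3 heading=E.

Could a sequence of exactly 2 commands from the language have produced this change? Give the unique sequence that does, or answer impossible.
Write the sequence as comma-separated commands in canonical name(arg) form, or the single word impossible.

arc(right, 3), arc(right, 3)

key: position moved to (-3,3) AND the heading swung to E — translation plus rotation needed
begin: x=-3 y=-3 heading=W
t=1 arc(right, 3) ⇒ x=-6 y=0 heading=N
t=2 arc(right, 3) ⇒ x=-3 y=3 heading=E
all 36 alternatives checked — unique.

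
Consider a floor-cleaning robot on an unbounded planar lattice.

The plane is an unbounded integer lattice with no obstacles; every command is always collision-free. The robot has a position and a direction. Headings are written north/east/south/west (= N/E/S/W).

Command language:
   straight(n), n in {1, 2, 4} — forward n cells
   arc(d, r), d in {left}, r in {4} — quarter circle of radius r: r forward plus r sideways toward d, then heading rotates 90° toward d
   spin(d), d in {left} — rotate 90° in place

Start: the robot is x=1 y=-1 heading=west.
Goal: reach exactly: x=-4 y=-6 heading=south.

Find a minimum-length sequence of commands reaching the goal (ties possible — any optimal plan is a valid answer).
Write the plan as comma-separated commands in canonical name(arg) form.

straight(1), arc(left, 4), straight(1)

begin: x=1 y=-1 heading=west
step 1 (straight(1)): x=0 y=-1 heading=west
step 2 (arc(left, 4)): x=-4 y=-5 heading=south
step 3 (straight(1)): x=-4 y=-6 heading=south
shorter routes all fall short; 3 is best.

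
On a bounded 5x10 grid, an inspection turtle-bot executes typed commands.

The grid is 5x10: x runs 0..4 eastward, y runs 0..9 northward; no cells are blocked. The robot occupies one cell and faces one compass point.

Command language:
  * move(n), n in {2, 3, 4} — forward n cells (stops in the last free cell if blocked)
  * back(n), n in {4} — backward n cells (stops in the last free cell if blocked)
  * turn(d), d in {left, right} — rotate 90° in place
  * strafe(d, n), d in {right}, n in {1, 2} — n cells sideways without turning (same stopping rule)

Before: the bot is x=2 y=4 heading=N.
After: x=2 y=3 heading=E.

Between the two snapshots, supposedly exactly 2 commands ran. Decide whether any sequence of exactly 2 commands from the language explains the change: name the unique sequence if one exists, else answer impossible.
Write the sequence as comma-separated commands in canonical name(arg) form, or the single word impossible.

key: running strafe(right, 1) before turn(right) would end elsewhere — order is forced
start: x=2 y=4 heading=N
[1] after turn(right): x=2 y=4 heading=E
[2] after strafe(right, 1): x=2 y=3 heading=E
uniquely the one of 64 2-step routes that fits.

turn(right), strafe(right, 1)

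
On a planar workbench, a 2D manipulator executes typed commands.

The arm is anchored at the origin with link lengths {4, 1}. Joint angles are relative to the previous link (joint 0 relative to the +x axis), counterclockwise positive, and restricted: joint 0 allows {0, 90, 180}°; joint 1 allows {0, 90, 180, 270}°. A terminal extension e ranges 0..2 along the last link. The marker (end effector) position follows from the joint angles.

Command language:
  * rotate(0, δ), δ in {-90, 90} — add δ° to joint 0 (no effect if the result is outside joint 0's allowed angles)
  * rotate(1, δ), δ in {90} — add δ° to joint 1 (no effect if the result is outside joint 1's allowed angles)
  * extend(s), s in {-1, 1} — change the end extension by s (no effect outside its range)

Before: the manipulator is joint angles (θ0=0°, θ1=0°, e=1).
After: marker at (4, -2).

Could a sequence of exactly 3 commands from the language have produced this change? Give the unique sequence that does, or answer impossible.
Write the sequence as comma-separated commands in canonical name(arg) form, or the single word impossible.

begin: joint angles (θ0=0°, θ1=0°, e=1)
1. rotate(1, 90) → joint angles (θ0=0°, θ1=90°, e=1)
2. rotate(1, 90) → joint angles (θ0=0°, θ1=180°, e=1)
3. rotate(1, 90) → joint angles (θ0=0°, θ1=270°, e=1)
no other 3-command option fits: unique.

rotate(1, 90), rotate(1, 90), rotate(1, 90)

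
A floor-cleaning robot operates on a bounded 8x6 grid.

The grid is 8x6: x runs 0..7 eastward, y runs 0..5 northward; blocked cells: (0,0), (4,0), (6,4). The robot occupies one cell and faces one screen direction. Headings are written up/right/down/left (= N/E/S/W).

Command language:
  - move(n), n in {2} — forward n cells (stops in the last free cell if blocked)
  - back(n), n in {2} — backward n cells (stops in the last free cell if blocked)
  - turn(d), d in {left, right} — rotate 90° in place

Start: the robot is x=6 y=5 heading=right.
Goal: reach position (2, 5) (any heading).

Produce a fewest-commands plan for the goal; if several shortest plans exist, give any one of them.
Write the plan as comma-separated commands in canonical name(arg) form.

back(2), back(2)

t0: x=6 y=5 heading=right
1. back(2) → x=4 y=5 heading=right
2. back(2) → x=2 y=5 heading=right
shorter routes all fall short; 2 is best.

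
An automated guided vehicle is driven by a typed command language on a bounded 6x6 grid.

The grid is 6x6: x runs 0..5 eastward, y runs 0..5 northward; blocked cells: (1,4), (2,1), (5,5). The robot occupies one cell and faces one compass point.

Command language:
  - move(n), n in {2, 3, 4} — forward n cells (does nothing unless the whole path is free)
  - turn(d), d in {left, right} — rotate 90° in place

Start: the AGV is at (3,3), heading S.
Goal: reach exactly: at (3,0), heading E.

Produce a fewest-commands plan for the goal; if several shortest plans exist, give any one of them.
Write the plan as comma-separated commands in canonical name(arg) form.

start: at (3,3), heading S
1. move(3) → at (3,0), heading S
2. turn(left) → at (3,0), heading E
no 1-step plan works, so 2 is optimal.

move(3), turn(left)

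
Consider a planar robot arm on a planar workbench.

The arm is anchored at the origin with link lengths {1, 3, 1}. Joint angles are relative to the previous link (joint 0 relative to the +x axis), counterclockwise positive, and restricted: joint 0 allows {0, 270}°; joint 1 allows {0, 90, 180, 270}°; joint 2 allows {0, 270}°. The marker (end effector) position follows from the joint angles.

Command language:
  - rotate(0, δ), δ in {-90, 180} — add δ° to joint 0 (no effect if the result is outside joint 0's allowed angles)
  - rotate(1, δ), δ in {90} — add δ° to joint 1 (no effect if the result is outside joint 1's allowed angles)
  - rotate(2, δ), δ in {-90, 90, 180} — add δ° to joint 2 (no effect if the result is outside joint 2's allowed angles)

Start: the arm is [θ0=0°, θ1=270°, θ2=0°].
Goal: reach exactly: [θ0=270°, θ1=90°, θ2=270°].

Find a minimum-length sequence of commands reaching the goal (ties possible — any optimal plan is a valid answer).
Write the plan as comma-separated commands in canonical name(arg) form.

initial: [θ0=0°, θ1=270°, θ2=0°]
[1] after rotate(2, -90): [θ0=0°, θ1=270°, θ2=270°]
[2] after rotate(1, 90): [θ0=0°, θ1=0°, θ2=270°]
[3] after rotate(1, 90): [θ0=0°, θ1=90°, θ2=270°]
[4] after rotate(0, -90): [θ0=270°, θ1=90°, θ2=270°]
no 3-step plan works, so 4 is optimal.

rotate(2, -90), rotate(1, 90), rotate(1, 90), rotate(0, -90)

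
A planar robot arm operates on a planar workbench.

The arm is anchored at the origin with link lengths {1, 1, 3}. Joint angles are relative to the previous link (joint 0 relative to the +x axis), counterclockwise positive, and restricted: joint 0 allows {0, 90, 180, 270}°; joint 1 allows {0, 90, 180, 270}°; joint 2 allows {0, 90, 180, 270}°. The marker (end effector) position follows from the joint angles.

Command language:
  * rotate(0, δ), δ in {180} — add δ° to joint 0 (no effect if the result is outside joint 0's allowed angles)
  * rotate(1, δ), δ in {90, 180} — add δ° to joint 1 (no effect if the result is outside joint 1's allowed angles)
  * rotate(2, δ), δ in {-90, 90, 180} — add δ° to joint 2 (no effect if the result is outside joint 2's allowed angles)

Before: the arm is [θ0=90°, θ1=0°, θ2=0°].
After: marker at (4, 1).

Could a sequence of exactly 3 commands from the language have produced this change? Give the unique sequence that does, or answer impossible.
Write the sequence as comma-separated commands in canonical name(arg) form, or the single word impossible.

begin: [θ0=90°, θ1=0°, θ2=0°]
1. rotate(1, 90) → [θ0=90°, θ1=90°, θ2=0°]
2. rotate(1, 90) → [θ0=90°, θ1=180°, θ2=0°]
3. rotate(1, 90) → [θ0=90°, θ1=270°, θ2=0°]
uniquely the one of 216 3-step routes that fits.

rotate(1, 90), rotate(1, 90), rotate(1, 90)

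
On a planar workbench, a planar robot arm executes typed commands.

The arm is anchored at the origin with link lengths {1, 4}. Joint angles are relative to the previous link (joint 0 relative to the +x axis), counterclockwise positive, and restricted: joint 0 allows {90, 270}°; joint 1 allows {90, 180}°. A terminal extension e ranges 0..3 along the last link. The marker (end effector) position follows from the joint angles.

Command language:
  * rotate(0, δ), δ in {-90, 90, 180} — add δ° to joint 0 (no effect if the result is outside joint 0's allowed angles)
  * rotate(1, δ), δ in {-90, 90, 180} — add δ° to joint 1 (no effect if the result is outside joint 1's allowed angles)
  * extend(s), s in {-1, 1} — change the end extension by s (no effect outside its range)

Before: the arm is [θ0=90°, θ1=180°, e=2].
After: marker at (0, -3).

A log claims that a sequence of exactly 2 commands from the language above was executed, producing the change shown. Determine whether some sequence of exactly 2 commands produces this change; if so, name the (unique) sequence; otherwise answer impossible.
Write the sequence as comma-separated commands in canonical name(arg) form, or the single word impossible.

extend(-1), extend(-1)

t0: [θ0=90°, θ1=180°, e=2]
step 1 (extend(-1)): [θ0=90°, θ1=180°, e=1]
step 2 (extend(-1)): [θ0=90°, θ1=180°, e=0]
no other 2-command option fits: unique.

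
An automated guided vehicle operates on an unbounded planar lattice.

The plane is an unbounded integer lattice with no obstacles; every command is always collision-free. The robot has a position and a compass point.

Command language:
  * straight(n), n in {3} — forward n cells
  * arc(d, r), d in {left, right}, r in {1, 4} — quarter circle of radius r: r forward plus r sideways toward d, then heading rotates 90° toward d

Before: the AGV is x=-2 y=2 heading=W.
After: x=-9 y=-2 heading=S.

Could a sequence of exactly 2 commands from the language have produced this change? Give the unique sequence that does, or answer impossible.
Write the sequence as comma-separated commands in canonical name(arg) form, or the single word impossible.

key: order matters: swapping straight(3) and arc(left, 4) lands elsewhere
begin: x=-2 y=2 heading=W
step 1 (straight(3)): x=-5 y=2 heading=W
step 2 (arc(left, 4)): x=-9 y=-2 heading=S
no other 2-command option fits: unique.

straight(3), arc(left, 4)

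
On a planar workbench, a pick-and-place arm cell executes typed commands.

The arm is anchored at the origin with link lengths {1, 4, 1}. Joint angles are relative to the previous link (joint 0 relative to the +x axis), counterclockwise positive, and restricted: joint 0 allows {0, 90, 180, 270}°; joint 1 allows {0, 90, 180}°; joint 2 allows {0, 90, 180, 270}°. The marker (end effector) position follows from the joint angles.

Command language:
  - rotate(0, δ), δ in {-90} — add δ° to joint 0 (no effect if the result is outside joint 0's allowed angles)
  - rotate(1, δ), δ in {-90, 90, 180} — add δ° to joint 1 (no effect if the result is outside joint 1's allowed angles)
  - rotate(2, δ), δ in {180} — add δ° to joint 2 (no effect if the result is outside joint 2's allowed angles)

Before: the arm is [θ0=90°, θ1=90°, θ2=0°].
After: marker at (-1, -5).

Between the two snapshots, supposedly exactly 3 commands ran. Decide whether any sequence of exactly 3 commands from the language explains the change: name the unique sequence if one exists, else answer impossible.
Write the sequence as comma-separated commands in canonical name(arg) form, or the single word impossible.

rotate(0, -90), rotate(0, -90), rotate(0, -90)

start: [θ0=90°, θ1=90°, θ2=0°]
1. rotate(0, -90) → [θ0=0°, θ1=90°, θ2=0°]
2. rotate(0, -90) → [θ0=270°, θ1=90°, θ2=0°]
3. rotate(0, -90) → [θ0=180°, θ1=90°, θ2=0°]
all 125 alternatives checked — unique.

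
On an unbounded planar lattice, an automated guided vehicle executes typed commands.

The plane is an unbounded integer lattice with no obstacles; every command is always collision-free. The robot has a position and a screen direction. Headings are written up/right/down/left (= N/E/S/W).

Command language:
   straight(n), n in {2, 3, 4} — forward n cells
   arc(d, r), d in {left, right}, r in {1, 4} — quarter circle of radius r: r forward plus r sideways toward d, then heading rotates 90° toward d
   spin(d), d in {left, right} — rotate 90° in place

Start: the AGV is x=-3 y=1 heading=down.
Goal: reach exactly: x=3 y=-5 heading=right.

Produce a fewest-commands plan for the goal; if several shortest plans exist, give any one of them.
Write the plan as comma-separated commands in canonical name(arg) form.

arc(left, 1), arc(right, 4), arc(left, 1)

begin: x=-3 y=1 heading=down
t=1 arc(left, 1) ⇒ x=-2 y=0 heading=right
t=2 arc(right, 4) ⇒ x=2 y=-4 heading=down
t=3 arc(left, 1) ⇒ x=3 y=-5 heading=right
no 2-step plan works, so 3 is optimal.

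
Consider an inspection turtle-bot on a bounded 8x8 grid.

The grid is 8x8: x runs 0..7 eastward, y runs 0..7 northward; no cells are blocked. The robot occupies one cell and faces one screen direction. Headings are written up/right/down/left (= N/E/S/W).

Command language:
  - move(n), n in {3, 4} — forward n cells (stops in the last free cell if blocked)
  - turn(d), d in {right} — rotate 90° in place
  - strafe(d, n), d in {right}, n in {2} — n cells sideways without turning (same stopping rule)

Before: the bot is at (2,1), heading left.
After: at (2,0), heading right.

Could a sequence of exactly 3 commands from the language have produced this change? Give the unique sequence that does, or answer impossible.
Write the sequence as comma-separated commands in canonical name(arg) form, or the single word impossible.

key: position moved to (2,0) AND the heading swung to E — translation plus rotation needed
t0: at (2,1), heading left
step 1 (turn(right)): at (2,1), heading up
step 2 (turn(right)): at (2,1), heading right
step 3 (strafe(right, 2)): at (2,0), heading right
no other 3-command option fits: unique.

turn(right), turn(right), strafe(right, 2)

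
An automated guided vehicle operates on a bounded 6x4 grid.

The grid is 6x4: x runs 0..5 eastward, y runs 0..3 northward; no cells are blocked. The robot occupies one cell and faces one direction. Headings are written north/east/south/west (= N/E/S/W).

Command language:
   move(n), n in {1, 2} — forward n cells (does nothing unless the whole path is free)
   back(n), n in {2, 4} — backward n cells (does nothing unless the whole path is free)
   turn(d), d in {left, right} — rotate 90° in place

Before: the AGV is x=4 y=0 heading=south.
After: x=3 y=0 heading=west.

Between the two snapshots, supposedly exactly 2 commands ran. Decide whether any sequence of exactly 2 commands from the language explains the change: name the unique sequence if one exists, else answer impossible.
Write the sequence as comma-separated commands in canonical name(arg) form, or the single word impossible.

turn(right), move(1)

key: order matters: swapping turn(right) and move(1) lands elsewhere
initial: x=4 y=0 heading=south
t=1 turn(right) ⇒ x=4 y=0 heading=west
t=2 move(1) ⇒ x=3 y=0 heading=west
no other 2-command option fits: unique.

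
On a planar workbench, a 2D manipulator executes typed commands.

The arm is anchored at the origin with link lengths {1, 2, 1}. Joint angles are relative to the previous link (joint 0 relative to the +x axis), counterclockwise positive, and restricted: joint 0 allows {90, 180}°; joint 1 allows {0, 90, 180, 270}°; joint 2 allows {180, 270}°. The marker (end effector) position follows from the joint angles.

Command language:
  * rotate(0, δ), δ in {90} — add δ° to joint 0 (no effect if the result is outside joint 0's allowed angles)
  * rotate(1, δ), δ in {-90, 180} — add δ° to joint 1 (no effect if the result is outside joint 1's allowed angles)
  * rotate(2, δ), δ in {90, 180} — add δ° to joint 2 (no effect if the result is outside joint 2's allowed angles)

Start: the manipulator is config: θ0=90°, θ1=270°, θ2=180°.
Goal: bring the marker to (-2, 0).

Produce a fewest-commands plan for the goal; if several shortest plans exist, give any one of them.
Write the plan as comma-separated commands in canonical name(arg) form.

start: config: θ0=90°, θ1=270°, θ2=180°
step 1 (rotate(1, 180)): config: θ0=90°, θ1=90°, θ2=180°
step 2 (rotate(1, -90)): config: θ0=90°, θ1=0°, θ2=180°
step 3 (rotate(0, 90)): config: θ0=180°, θ1=0°, θ2=180°
nothing shorter than 3 reaches the goal.

rotate(1, 180), rotate(1, -90), rotate(0, 90)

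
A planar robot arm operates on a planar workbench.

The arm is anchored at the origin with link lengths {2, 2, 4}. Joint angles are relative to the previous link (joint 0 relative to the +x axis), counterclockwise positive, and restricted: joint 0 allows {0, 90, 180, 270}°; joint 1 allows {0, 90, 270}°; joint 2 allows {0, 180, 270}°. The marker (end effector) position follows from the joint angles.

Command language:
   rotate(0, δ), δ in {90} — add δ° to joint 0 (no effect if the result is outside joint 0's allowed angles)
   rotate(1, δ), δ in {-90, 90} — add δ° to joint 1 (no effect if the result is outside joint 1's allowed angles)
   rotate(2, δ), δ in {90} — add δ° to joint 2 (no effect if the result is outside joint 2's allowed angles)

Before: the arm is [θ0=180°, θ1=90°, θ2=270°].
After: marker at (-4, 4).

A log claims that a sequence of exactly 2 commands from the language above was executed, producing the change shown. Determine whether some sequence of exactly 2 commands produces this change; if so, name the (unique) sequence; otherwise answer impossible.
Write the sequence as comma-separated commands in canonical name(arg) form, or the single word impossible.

key: order matters: swapping rotate(1, 90) and rotate(1, -90) lands elsewhere
initial: [θ0=180°, θ1=90°, θ2=270°]
[1] after rotate(1, 90): [θ0=180°, θ1=90°, θ2=270°]
[2] after rotate(1, -90): [θ0=180°, θ1=0°, θ2=270°]
no other 2-command option fits: unique.

rotate(1, 90), rotate(1, -90)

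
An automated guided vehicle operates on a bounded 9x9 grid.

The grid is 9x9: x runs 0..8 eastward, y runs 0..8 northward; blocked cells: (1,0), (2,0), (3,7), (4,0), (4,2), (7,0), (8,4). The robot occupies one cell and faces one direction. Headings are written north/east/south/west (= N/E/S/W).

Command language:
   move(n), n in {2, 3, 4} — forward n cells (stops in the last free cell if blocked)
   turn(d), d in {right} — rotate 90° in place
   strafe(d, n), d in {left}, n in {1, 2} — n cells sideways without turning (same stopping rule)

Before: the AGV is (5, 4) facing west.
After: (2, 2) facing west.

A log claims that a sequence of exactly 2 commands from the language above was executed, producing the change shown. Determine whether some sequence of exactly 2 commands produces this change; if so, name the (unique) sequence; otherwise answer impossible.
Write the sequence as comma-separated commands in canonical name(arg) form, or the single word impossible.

move(3), strafe(left, 2)

key: running strafe(left, 2) before move(3) would end elsewhere — order is forced
t0: (5, 4) facing west
step 1 (move(3)): (2, 4) facing west
step 2 (strafe(left, 2)): (2, 2) facing west
all 36 alternatives checked — unique.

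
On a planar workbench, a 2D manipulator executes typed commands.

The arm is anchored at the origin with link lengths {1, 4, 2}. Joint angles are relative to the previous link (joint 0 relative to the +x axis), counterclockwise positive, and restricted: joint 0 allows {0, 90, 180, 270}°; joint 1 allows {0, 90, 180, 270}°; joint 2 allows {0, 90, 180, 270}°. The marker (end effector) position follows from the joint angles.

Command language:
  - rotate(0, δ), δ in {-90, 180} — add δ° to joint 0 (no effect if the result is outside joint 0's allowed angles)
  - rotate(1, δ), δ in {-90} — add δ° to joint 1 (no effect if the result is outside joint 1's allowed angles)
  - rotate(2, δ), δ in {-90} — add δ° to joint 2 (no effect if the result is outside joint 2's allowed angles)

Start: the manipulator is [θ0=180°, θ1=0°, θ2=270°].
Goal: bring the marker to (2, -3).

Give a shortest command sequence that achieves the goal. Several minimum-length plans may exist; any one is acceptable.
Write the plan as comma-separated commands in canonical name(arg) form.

begin: [θ0=180°, θ1=0°, θ2=270°]
[1] after rotate(2, -90): [θ0=180°, θ1=0°, θ2=180°]
[2] after rotate(2, -90): [θ0=180°, θ1=0°, θ2=90°]
[3] after rotate(0, -90): [θ0=90°, θ1=0°, θ2=90°]
[4] after rotate(1, -90): [θ0=90°, θ1=270°, θ2=90°]
[5] after rotate(1, -90): [θ0=90°, θ1=180°, θ2=90°]
no 4-step plan works, so 5 is optimal.

rotate(2, -90), rotate(2, -90), rotate(0, -90), rotate(1, -90), rotate(1, -90)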